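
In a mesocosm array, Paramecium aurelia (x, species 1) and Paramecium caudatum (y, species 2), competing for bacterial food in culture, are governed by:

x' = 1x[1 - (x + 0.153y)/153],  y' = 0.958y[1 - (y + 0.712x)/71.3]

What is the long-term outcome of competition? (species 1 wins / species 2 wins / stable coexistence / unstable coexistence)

Compare the nullcline intercepts: K1/α12 = 153/0.153 = 1000 > K2 = 71.3; K2/α21 = 71.3/0.712 = 100 < K1 = 153.
Since the inequalities point opposite ways, species 1 can invade but species 2 cannot.

species 1 excludes species 2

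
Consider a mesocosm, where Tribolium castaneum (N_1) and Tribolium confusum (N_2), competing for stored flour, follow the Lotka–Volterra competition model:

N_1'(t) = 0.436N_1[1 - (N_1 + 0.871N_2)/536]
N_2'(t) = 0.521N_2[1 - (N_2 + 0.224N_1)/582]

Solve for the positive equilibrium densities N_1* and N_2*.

N_1* ≈ 36.1, N_2* ≈ 574

Setting both brackets to zero gives the nullclines N_1 + 0.871N_2 = 536 and 0.224N_1 + N_2 = 582.
Substituting N_2 = 582 - 0.224N_1 into the first: N_1(1 - 0.871·0.224) = 536 - 0.871·582.
So N_1* = 29.1/0.805 = 36.1, and then N_2* = 582 - 0.224·36.1 = 574.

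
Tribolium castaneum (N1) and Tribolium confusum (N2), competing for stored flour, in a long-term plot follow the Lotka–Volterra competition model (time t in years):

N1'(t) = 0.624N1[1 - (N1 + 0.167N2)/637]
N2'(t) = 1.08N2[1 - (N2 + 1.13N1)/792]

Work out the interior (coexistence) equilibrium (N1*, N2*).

Setting both brackets to zero gives the nullclines N1 + 0.167N2 = 637 and 1.13N1 + N2 = 792.
Substituting N2 = 792 - 1.13N1 into the first: N1(1 - 0.167·1.13) = 637 - 0.167·792.
So N1* = 505/0.811 = 622, and then N2* = 792 - 1.13·622 = 89.

N1* ≈ 622, N2* ≈ 89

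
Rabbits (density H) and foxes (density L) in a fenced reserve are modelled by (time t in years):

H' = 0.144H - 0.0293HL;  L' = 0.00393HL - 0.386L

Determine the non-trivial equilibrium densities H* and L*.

Set dL/dt = 0 with L > 0: 0.00393H - 0.386 = 0, so H* = 0.386/0.00393 = 98.2.
Set dH/dt = 0 with H > 0: 0.144 - 0.0293L = 0, so L* = 0.144/0.0293 = 4.91.

H* ≈ 98.2, L* ≈ 4.91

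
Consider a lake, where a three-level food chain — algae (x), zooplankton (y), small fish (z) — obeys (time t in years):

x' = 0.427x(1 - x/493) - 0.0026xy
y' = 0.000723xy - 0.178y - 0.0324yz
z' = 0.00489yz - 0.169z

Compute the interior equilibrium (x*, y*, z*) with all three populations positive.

From dz/dt = 0: 0.00489y* = 0.169, so y* = 34.6.
From dx/dt = 0: 0.427(1 - x*/493) = 0.0026·34.6, giving x* = 493·(1 - 0.21) = 389.
From dy/dt = 0: 0.000723·389 - 0.178 = 0.0324z*, so z* = 0.103/0.0324 = 3.19.

x* ≈ 389, y* ≈ 34.6, z* ≈ 3.19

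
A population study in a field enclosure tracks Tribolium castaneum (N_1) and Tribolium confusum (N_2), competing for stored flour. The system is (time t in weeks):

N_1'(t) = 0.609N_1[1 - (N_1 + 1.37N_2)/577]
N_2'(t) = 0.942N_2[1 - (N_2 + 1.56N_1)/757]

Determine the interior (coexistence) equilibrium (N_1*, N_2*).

Setting both brackets to zero gives the nullclines N_1 + 1.37N_2 = 577 and 1.56N_1 + N_2 = 757.
Substituting N_2 = 757 - 1.56N_1 into the first: N_1(1 - 1.37·1.56) = 577 - 1.37·757.
So N_1* = -460/-1.14 = 405, and then N_2* = 757 - 1.56·405 = 126.

N_1* ≈ 405, N_2* ≈ 126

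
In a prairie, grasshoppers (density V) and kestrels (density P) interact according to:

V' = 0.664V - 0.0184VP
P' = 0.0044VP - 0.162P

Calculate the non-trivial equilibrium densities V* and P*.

V* ≈ 36.8, P* ≈ 36.1

Set dP/dt = 0 with P > 0: 0.0044V - 0.162 = 0, so V* = 0.162/0.0044 = 36.8.
Set dV/dt = 0 with V > 0: 0.664 - 0.0184P = 0, so P* = 0.664/0.0184 = 36.1.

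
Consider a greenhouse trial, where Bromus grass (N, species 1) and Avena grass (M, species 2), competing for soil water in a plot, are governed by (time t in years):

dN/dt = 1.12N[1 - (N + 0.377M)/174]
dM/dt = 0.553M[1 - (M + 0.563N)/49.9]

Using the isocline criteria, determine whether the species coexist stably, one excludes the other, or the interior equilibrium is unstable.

Compare the nullcline intercepts: K1/α12 = 174/0.377 = 462 > K2 = 49.9; K2/α21 = 49.9/0.563 = 88.6 < K1 = 174.
Since the inequalities point opposite ways, species 1 can invade but species 2 cannot.

species 1 excludes species 2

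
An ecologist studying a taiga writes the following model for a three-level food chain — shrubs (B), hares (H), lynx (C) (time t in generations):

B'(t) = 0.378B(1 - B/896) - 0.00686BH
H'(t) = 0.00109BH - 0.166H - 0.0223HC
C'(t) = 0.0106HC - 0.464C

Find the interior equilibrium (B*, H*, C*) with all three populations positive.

From dC/dt = 0: 0.0106H* = 0.464, so H* = 43.8.
From dB/dt = 0: 0.378(1 - B*/896) = 0.00686·43.8, giving B* = 896·(1 - 0.794) = 184.
From dH/dt = 0: 0.00109·184 - 0.166 = 0.0223C*, so C* = 0.0348/0.0223 = 1.56.

B* ≈ 184, H* ≈ 43.8, C* ≈ 1.56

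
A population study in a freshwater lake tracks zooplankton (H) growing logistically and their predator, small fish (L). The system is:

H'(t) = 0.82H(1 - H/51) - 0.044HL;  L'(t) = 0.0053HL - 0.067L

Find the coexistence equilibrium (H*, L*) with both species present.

H* ≈ 12.6, L* ≈ 14

From dL/dt = 0 with L > 0: 0.0053H* = 0.067, so H* = 12.6.
Substitute into dH/dt = 0: 0.82(1 - 12.6/51) = 0.044L*.
The bracket is 0.752, giving L* = 0.617/0.044 = 14.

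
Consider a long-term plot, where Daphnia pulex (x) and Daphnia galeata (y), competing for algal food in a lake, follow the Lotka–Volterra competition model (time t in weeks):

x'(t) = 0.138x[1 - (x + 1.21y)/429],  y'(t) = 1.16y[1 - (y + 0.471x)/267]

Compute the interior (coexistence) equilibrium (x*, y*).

Setting both brackets to zero gives the nullclines x + 1.21y = 429 and 0.471x + y = 267.
Substituting y = 267 - 0.471x into the first: x(1 - 1.21·0.471) = 429 - 1.21·267.
So x* = 106/0.43 = 246, and then y* = 267 - 0.471·246 = 151.

x* ≈ 246, y* ≈ 151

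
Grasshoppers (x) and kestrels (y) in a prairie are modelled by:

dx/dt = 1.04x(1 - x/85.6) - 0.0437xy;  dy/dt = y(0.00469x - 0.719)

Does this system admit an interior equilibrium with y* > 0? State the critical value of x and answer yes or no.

Threshold x = 153; K < 153, so no, the predator goes extinct.

The predator equation gives dy/dt > 0 only when x > 0.719/0.00469 = 153.
Without the predator, x → K = 85.6. Since 85.6 < 153, the predator cannot invade.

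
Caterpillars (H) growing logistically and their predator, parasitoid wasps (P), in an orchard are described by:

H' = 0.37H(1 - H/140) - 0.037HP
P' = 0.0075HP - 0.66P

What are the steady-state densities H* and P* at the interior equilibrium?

H* ≈ 88, P* ≈ 3.71

From dP/dt = 0 with P > 0: 0.0075H* = 0.66, so H* = 88.
Substitute into dH/dt = 0: 0.37(1 - 88/140) = 0.037P*.
The bracket is 0.371, giving P* = 0.137/0.037 = 3.71.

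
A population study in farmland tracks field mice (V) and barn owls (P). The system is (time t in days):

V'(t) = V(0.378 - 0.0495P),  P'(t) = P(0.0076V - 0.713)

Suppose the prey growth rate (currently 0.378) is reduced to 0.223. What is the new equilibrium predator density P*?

At the interior fixed point, setting dV/dt = 0 with V > 0 fixes P* = (prey growth rate)/(VP coefficient) — independent of the other coefficients.
With the change, P* = 0.223/0.0495 = 4.51; it falls from 7.64.

P* ≈ 4.51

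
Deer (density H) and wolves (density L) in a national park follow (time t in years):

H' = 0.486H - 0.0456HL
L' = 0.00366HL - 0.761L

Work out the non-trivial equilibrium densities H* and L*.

H* ≈ 208, L* ≈ 10.7

Set dL/dt = 0 with L > 0: 0.00366H - 0.761 = 0, so H* = 0.761/0.00366 = 208.
Set dH/dt = 0 with H > 0: 0.486 - 0.0456L = 0, so L* = 0.486/0.0456 = 10.7.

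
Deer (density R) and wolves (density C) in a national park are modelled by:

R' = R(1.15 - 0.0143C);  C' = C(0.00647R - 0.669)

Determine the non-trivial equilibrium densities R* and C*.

Set dC/dt = 0 with C > 0: 0.00647R - 0.669 = 0, so R* = 0.669/0.00647 = 103.
Set dR/dt = 0 with R > 0: 1.15 - 0.0143C = 0, so C* = 1.15/0.0143 = 80.4.

R* ≈ 103, C* ≈ 80.4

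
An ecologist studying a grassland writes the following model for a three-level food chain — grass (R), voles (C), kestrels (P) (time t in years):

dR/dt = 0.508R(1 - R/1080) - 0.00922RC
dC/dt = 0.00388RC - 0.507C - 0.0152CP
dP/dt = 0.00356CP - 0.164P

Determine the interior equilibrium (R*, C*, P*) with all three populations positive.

From dP/dt = 0: 0.00356C* = 0.164, so C* = 46.1.
From dR/dt = 0: 0.508(1 - R*/1080) = 0.00922·46.1, giving R* = 1080·(1 - 0.836) = 177.
From dC/dt = 0: 0.00388·177 - 0.507 = 0.0152P*, so P* = 0.18/0.0152 = 11.8.

R* ≈ 177, C* ≈ 46.1, P* ≈ 11.8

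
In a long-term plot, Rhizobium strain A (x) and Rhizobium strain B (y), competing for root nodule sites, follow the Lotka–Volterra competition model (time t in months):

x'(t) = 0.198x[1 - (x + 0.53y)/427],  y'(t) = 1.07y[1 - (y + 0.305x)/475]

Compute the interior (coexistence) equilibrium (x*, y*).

x* ≈ 209, y* ≈ 411

Setting both brackets to zero gives the nullclines x + 0.53y = 427 and 0.305x + y = 475.
Substituting y = 475 - 0.305x into the first: x(1 - 0.53·0.305) = 427 - 0.53·475.
So x* = 175/0.838 = 209, and then y* = 475 - 0.305·209 = 411.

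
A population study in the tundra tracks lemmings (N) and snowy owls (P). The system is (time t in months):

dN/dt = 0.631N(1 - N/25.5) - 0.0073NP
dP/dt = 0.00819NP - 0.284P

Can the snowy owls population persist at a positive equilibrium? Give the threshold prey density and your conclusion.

Threshold N = 34.7; K < 34.7, so no, the predator goes extinct.

The predator equation gives dP/dt > 0 only when N > 0.284/0.00819 = 34.7.
Without the predator, N → K = 25.5. Since 25.5 < 34.7, the predator cannot invade.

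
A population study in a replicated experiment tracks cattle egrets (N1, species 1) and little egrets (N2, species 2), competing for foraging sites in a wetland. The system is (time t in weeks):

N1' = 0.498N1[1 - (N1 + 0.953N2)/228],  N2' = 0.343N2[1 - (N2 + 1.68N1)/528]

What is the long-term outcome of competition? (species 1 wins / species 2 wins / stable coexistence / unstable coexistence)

species 2 excludes species 1

Compare the nullcline intercepts: K1/α12 = 228/0.953 = 239 < K2 = 528; K2/α21 = 528/1.68 = 314 > K1 = 228.
Since the inequalities point opposite ways, species 2 can invade but species 1 cannot.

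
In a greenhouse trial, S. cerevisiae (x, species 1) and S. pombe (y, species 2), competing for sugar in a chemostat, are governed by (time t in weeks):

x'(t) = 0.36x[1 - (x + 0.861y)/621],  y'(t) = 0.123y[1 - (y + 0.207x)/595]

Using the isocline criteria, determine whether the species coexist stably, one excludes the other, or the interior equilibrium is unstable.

stable coexistence

Compare the nullcline intercepts: K1/α12 = 621/0.861 = 721 > K2 = 595; K2/α21 = 595/0.207 = 2870 > K1 = 621.
Since both inequalities hold, each species can invade when rare, so the interior equilibrium is stable.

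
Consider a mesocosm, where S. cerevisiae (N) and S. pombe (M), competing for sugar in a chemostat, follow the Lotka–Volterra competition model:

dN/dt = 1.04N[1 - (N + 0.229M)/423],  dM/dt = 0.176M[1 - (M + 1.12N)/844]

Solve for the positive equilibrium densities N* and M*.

N* ≈ 309, M* ≈ 498

Setting both brackets to zero gives the nullclines N + 0.229M = 423 and 1.12N + M = 844.
Substituting M = 844 - 1.12N into the first: N(1 - 0.229·1.12) = 423 - 0.229·844.
So N* = 230/0.744 = 309, and then M* = 844 - 1.12·309 = 498.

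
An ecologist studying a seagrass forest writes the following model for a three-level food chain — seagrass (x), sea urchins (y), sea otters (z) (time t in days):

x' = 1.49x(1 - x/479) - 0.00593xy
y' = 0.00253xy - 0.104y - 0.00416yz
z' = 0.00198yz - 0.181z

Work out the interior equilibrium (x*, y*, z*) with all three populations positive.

x* ≈ 305, y* ≈ 91.4, z* ≈ 160

From dz/dt = 0: 0.00198y* = 0.181, so y* = 91.4.
From dx/dt = 0: 1.49(1 - x*/479) = 0.00593·91.4, giving x* = 479·(1 - 0.364) = 305.
From dy/dt = 0: 0.00253·305 - 0.104 = 0.00416z*, so z* = 0.667/0.00416 = 160.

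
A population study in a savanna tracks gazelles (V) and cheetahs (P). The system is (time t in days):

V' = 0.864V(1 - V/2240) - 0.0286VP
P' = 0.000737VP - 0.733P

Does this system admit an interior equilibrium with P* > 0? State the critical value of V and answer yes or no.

Threshold V = 995; K > 995, so yes, the predator persists.

The predator equation gives dP/dt > 0 only when V > 0.733/0.000737 = 995.
Without the predator, V → K = 2240. Since 2240 > 995, the predator can invade and persist.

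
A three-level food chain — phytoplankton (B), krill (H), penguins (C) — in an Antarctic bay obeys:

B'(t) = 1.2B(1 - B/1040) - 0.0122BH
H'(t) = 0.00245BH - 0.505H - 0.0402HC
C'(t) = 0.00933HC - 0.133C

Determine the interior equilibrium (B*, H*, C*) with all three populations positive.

B* ≈ 889, H* ≈ 14.3, C* ≈ 41.6

From dC/dt = 0: 0.00933H* = 0.133, so H* = 14.3.
From dB/dt = 0: 1.2(1 - B*/1040) = 0.0122·14.3, giving B* = 1040·(1 - 0.145) = 889.
From dH/dt = 0: 0.00245·889 - 0.505 = 0.0402C*, so C* = 1.67/0.0402 = 41.6.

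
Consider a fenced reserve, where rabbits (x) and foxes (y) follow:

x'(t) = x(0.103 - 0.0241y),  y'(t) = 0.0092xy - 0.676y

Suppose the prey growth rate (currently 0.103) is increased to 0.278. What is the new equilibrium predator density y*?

y* ≈ 11.5

At the interior fixed point, setting dx/dt = 0 with x > 0 fixes y* = (prey growth rate)/(xy coefficient) — independent of the other coefficients.
With the change, y* = 0.278/0.0241 = 11.5; it rises from 4.27.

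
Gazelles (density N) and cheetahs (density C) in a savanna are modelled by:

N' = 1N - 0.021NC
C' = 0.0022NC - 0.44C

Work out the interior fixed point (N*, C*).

N* ≈ 200, C* ≈ 47.6

Set dC/dt = 0 with C > 0: 0.0022N - 0.44 = 0, so N* = 0.44/0.0022 = 200.
Set dN/dt = 0 with N > 0: 1 - 0.021C = 0, so C* = 1/0.021 = 47.6.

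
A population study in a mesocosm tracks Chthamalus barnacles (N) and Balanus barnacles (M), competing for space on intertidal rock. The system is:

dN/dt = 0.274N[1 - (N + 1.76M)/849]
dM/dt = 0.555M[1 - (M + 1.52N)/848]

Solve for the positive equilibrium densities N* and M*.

N* ≈ 384, M* ≈ 264

Setting both brackets to zero gives the nullclines N + 1.76M = 849 and 1.52N + M = 848.
Substituting M = 848 - 1.52N into the first: N(1 - 1.76·1.52) = 849 - 1.76·848.
So N* = -643/-1.68 = 384, and then M* = 848 - 1.52·384 = 264.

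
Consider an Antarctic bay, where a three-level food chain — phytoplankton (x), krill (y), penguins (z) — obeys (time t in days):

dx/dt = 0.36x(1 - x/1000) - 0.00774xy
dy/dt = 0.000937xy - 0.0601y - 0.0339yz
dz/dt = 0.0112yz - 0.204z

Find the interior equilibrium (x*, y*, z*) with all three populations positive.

x* ≈ 608, y* ≈ 18.2, z* ≈ 15

From dz/dt = 0: 0.0112y* = 0.204, so y* = 18.2.
From dx/dt = 0: 0.36(1 - x*/1000) = 0.00774·18.2, giving x* = 1000·(1 - 0.392) = 608.
From dy/dt = 0: 0.000937·608 - 0.0601 = 0.0339z*, so z* = 0.51/0.0339 = 15.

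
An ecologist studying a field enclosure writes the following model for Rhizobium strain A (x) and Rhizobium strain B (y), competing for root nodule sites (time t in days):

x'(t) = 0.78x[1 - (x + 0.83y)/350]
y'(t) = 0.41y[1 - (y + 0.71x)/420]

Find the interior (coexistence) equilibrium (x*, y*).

x* ≈ 3.41, y* ≈ 418

Setting both brackets to zero gives the nullclines x + 0.83y = 350 and 0.71x + y = 420.
Substituting y = 420 - 0.71x into the first: x(1 - 0.83·0.71) = 350 - 0.83·420.
So x* = 1.4/0.411 = 3.41, and then y* = 420 - 0.71·3.41 = 418.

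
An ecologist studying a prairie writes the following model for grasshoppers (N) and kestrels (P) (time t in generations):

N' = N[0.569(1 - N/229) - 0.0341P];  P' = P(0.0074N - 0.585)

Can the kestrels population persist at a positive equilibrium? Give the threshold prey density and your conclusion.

Threshold N = 79.1; K > 79.1, so yes, the predator persists.

The predator equation gives dP/dt > 0 only when N > 0.585/0.0074 = 79.1.
Without the predator, N → K = 229. Since 229 > 79.1, the predator can invade and persist.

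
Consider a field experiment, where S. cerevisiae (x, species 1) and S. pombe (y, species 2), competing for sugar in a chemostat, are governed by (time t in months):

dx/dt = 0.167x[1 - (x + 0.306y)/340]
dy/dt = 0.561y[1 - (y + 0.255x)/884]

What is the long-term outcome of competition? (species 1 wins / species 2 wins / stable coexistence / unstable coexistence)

Compare the nullcline intercepts: K1/α12 = 340/0.306 = 1110 > K2 = 884; K2/α21 = 884/0.255 = 3470 > K1 = 340.
Since both inequalities hold, each species can invade when rare, so the interior equilibrium is stable.

stable coexistence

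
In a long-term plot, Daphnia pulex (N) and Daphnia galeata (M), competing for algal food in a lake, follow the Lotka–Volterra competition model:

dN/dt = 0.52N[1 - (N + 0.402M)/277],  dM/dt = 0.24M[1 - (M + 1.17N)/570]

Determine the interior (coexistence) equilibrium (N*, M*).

N* ≈ 90.4, M* ≈ 464

Setting both brackets to zero gives the nullclines N + 0.402M = 277 and 1.17N + M = 570.
Substituting M = 570 - 1.17N into the first: N(1 - 0.402·1.17) = 277 - 0.402·570.
So N* = 47.9/0.53 = 90.4, and then M* = 570 - 1.17·90.4 = 464.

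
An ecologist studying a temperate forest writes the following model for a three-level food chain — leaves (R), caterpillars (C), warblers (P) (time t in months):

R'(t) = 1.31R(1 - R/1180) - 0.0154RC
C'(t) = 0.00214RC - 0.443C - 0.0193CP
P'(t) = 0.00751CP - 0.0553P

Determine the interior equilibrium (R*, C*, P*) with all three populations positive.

R* ≈ 1080, C* ≈ 7.36, P* ≈ 96.6

From dP/dt = 0: 0.00751C* = 0.0553, so C* = 7.36.
From dR/dt = 0: 1.31(1 - R*/1180) = 0.0154·7.36, giving R* = 1180·(1 - 0.0866) = 1080.
From dC/dt = 0: 0.00214·1080 - 0.443 = 0.0193P*, so P* = 1.86/0.0193 = 96.6.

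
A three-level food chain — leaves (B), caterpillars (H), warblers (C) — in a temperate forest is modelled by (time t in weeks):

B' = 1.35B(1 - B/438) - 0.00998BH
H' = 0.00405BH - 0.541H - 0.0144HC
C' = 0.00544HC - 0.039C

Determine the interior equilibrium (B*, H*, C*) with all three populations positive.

B* ≈ 415, H* ≈ 7.17, C* ≈ 79.1

From dC/dt = 0: 0.00544H* = 0.039, so H* = 7.17.
From dB/dt = 0: 1.35(1 - B*/438) = 0.00998·7.17, giving B* = 438·(1 - 0.053) = 415.
From dH/dt = 0: 0.00405·415 - 0.541 = 0.0144C*, so C* = 1.14/0.0144 = 79.1.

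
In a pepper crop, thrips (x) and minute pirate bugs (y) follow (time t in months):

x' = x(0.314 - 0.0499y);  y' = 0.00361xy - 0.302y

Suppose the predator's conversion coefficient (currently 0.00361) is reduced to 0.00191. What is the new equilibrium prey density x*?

At the interior fixed point, setting dy/dt = 0 with y > 0 fixes x* = (predator death rate)/(xy coefficient) — independent of the other coefficients.
With the change, x* = 0.302/0.00191 = 158; it rises from 83.7.

x* ≈ 158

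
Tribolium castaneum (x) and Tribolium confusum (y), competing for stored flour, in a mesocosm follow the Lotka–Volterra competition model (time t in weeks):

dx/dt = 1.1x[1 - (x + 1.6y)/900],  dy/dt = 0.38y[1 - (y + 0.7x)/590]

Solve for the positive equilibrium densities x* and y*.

x* ≈ 367, y* ≈ 333

Setting both brackets to zero gives the nullclines x + 1.6y = 900 and 0.7x + y = 590.
Substituting y = 590 - 0.7x into the first: x(1 - 1.6·0.7) = 900 - 1.6·590.
So x* = -44/-0.12 = 367, and then y* = 590 - 0.7·367 = 333.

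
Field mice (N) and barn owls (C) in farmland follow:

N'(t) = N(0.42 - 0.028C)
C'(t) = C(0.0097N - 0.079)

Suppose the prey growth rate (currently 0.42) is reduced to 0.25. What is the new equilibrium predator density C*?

At the interior fixed point, setting dN/dt = 0 with N > 0 fixes C* = (prey growth rate)/(NC coefficient) — independent of the other coefficients.
With the change, C* = 0.25/0.028 = 8.93; it falls from 15.

C* ≈ 8.93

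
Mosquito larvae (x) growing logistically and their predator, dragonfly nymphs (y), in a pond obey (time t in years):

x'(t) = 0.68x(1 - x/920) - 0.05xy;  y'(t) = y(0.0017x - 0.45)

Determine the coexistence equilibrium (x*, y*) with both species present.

x* ≈ 265, y* ≈ 9.69

From dy/dt = 0 with y > 0: 0.0017x* = 0.45, so x* = 265.
Substitute into dx/dt = 0: 0.68(1 - 265/920) = 0.05y*.
The bracket is 0.712, giving y* = 0.484/0.05 = 9.69.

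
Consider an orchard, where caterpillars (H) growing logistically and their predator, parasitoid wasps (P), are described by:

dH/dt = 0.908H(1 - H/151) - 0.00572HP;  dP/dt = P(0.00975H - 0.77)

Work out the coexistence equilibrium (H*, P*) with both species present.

H* ≈ 79, P* ≈ 75.7

From dP/dt = 0 with P > 0: 0.00975H* = 0.77, so H* = 79.
Substitute into dH/dt = 0: 0.908(1 - 79/151) = 0.00572P*.
The bracket is 0.477, giving P* = 0.433/0.00572 = 75.7.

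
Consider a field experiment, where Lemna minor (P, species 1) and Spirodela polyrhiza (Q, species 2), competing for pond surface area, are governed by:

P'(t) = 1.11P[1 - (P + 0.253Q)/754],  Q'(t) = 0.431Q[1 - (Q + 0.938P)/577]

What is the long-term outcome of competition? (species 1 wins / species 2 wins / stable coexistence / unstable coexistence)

Compare the nullcline intercepts: K1/α12 = 754/0.253 = 2980 > K2 = 577; K2/α21 = 577/0.938 = 615 < K1 = 754.
Since the inequalities point opposite ways, species 1 can invade but species 2 cannot.

species 1 excludes species 2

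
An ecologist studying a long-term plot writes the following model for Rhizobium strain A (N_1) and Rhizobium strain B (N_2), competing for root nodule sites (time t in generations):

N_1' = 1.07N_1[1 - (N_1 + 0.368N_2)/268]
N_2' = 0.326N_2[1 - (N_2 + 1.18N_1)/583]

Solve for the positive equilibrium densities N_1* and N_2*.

Setting both brackets to zero gives the nullclines N_1 + 0.368N_2 = 268 and 1.18N_1 + N_2 = 583.
Substituting N_2 = 583 - 1.18N_1 into the first: N_1(1 - 0.368·1.18) = 268 - 0.368·583.
So N_1* = 53.5/0.566 = 94.5, and then N_2* = 583 - 1.18·94.5 = 472.

N_1* ≈ 94.5, N_2* ≈ 472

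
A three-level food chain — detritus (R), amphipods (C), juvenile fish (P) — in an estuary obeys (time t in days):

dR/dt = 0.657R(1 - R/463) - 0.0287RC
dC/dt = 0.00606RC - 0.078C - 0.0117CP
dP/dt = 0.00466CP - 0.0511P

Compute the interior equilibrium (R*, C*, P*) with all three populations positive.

From dP/dt = 0: 0.00466C* = 0.0511, so C* = 11.
From dR/dt = 0: 0.657(1 - R*/463) = 0.0287·11, giving R* = 463·(1 - 0.479) = 241.
From dC/dt = 0: 0.00606·241 - 0.078 = 0.0117P*, so P* = 1.38/0.0117 = 118.

R* ≈ 241, C* ≈ 11, P* ≈ 118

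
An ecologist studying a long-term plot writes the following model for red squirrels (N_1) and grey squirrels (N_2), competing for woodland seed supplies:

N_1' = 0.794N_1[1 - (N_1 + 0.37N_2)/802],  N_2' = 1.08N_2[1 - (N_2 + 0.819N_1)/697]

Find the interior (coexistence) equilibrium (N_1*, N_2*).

Setting both brackets to zero gives the nullclines N_1 + 0.37N_2 = 802 and 0.819N_1 + N_2 = 697.
Substituting N_2 = 697 - 0.819N_1 into the first: N_1(1 - 0.37·0.819) = 802 - 0.37·697.
So N_1* = 544/0.697 = 781, and then N_2* = 697 - 0.819·781 = 57.6.

N_1* ≈ 781, N_2* ≈ 57.6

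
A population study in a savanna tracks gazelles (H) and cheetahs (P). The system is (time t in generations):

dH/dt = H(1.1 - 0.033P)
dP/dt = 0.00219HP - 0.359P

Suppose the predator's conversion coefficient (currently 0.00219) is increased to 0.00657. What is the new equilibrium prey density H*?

H* ≈ 54.6

At the interior fixed point, setting dP/dt = 0 with P > 0 fixes H* = (predator death rate)/(HP coefficient) — independent of the other coefficients.
With the change, H* = 0.359/0.00657 = 54.6; it falls from 164.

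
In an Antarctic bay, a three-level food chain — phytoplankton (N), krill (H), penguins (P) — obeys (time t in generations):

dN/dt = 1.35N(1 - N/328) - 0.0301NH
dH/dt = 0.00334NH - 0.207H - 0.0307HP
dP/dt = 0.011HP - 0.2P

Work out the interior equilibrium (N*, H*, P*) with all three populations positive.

From dP/dt = 0: 0.011H* = 0.2, so H* = 18.2.
From dN/dt = 0: 1.35(1 - N*/328) = 0.0301·18.2, giving N* = 328·(1 - 0.405) = 195.
From dH/dt = 0: 0.00334·195 - 0.207 = 0.0307P*, so P* = 0.444/0.0307 = 14.5.

N* ≈ 195, H* ≈ 18.2, P* ≈ 14.5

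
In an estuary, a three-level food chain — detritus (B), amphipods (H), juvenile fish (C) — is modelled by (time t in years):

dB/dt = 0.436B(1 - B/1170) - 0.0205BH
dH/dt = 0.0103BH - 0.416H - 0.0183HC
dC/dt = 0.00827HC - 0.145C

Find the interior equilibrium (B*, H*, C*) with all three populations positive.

B* ≈ 205, H* ≈ 17.5, C* ≈ 92.9

From dC/dt = 0: 0.00827H* = 0.145, so H* = 17.5.
From dB/dt = 0: 0.436(1 - B*/1170) = 0.0205·17.5, giving B* = 1170·(1 - 0.824) = 205.
From dH/dt = 0: 0.0103·205 - 0.416 = 0.0183C*, so C* = 1.7/0.0183 = 92.9.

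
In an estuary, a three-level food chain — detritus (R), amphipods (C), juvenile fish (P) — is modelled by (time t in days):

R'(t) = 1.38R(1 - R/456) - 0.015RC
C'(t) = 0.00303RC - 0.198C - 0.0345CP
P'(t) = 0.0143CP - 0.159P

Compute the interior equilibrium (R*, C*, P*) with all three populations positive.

R* ≈ 401, C* ≈ 11.1, P* ≈ 29.5

From dP/dt = 0: 0.0143C* = 0.159, so C* = 11.1.
From dR/dt = 0: 1.38(1 - R*/456) = 0.015·11.1, giving R* = 456·(1 - 0.121) = 401.
From dC/dt = 0: 0.00303·401 - 0.198 = 0.0345P*, so P* = 1.02/0.0345 = 29.5.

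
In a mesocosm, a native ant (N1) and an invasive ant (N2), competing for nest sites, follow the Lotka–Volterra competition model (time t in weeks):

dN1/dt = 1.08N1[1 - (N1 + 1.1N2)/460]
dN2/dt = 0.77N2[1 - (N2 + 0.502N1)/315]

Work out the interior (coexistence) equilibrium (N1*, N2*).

N1* ≈ 253, N2* ≈ 188

Setting both brackets to zero gives the nullclines N1 + 1.1N2 = 460 and 0.502N1 + N2 = 315.
Substituting N2 = 315 - 0.502N1 into the first: N1(1 - 1.1·0.502) = 460 - 1.1·315.
So N1* = 114/0.448 = 253, and then N2* = 315 - 0.502·253 = 188.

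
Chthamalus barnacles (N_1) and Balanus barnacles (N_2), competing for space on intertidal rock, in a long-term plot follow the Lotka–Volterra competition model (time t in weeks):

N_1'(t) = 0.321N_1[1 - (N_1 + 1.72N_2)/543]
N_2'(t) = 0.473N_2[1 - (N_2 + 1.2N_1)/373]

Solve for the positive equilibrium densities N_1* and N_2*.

N_1* ≈ 92.6, N_2* ≈ 262

Setting both brackets to zero gives the nullclines N_1 + 1.72N_2 = 543 and 1.2N_1 + N_2 = 373.
Substituting N_2 = 373 - 1.2N_1 into the first: N_1(1 - 1.72·1.2) = 543 - 1.72·373.
So N_1* = -98.6/-1.06 = 92.6, and then N_2* = 373 - 1.2·92.6 = 262.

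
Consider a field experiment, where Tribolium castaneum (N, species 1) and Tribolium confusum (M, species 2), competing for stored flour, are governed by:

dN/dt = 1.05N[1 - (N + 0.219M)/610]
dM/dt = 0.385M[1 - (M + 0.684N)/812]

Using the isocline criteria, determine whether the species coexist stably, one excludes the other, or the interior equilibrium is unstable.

stable coexistence

Compare the nullcline intercepts: K1/α12 = 610/0.219 = 2790 > K2 = 812; K2/α21 = 812/0.684 = 1190 > K1 = 610.
Since both inequalities hold, each species can invade when rare, so the interior equilibrium is stable.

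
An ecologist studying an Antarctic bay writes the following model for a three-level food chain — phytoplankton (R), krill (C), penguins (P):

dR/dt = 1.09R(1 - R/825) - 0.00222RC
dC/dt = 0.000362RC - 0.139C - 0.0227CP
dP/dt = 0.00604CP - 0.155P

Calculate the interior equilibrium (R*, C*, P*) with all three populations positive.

R* ≈ 782, C* ≈ 25.7, P* ≈ 6.35

From dP/dt = 0: 0.00604C* = 0.155, so C* = 25.7.
From dR/dt = 0: 1.09(1 - R*/825) = 0.00222·25.7, giving R* = 825·(1 - 0.0523) = 782.
From dC/dt = 0: 0.000362·782 - 0.139 = 0.0227P*, so P* = 0.144/0.0227 = 6.35.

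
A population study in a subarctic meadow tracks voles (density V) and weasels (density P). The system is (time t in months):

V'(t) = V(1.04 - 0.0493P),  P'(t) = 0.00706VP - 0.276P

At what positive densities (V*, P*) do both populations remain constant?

Set dP/dt = 0 with P > 0: 0.00706V - 0.276 = 0, so V* = 0.276/0.00706 = 39.1.
Set dV/dt = 0 with V > 0: 1.04 - 0.0493P = 0, so P* = 1.04/0.0493 = 21.1.

V* ≈ 39.1, P* ≈ 21.1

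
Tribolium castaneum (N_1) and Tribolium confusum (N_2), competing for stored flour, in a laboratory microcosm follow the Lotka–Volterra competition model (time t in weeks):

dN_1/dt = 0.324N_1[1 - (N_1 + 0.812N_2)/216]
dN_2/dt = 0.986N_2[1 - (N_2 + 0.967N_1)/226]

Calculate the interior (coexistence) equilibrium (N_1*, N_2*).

N_1* ≈ 151, N_2* ≈ 79.7

Setting both brackets to zero gives the nullclines N_1 + 0.812N_2 = 216 and 0.967N_1 + N_2 = 226.
Substituting N_2 = 226 - 0.967N_1 into the first: N_1(1 - 0.812·0.967) = 216 - 0.812·226.
So N_1* = 32.5/0.215 = 151, and then N_2* = 226 - 0.967·151 = 79.7.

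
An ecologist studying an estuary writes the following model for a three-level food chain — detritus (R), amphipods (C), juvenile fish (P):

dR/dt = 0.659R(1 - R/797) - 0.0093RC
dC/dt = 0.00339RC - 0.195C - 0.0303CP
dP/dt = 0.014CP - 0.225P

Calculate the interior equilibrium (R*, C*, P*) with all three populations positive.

From dP/dt = 0: 0.014C* = 0.225, so C* = 16.1.
From dR/dt = 0: 0.659(1 - R*/797) = 0.0093·16.1, giving R* = 797·(1 - 0.227) = 616.
From dC/dt = 0: 0.00339·616 - 0.195 = 0.0303P*, so P* = 1.89/0.0303 = 62.5.

R* ≈ 616, C* ≈ 16.1, P* ≈ 62.5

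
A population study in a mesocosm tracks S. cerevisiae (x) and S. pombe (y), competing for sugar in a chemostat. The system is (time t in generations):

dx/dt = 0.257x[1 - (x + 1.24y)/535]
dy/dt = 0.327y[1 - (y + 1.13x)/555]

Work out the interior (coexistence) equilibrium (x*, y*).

Setting both brackets to zero gives the nullclines x + 1.24y = 535 and 1.13x + y = 555.
Substituting y = 555 - 1.13x into the first: x(1 - 1.24·1.13) = 535 - 1.24·555.
So x* = -153/-0.401 = 382, and then y* = 555 - 1.13·382 = 124.

x* ≈ 382, y* ≈ 124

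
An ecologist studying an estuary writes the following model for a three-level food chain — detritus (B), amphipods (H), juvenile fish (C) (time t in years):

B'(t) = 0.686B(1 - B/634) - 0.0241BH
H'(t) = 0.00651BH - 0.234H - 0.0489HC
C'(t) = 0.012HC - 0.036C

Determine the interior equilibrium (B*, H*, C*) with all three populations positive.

From dC/dt = 0: 0.012H* = 0.036, so H* = 3.
From dB/dt = 0: 0.686(1 - B*/634) = 0.0241·3, giving B* = 634·(1 - 0.105) = 567.
From dH/dt = 0: 0.00651·567 - 0.234 = 0.0489C*, so C* = 3.46/0.0489 = 70.7.

B* ≈ 567, H* ≈ 3, C* ≈ 70.7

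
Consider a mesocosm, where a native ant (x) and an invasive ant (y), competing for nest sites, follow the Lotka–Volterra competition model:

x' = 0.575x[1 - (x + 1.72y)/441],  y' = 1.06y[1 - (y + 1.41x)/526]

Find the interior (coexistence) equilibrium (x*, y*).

x* ≈ 325, y* ≈ 67.2

Setting both brackets to zero gives the nullclines x + 1.72y = 441 and 1.41x + y = 526.
Substituting y = 526 - 1.41x into the first: x(1 - 1.72·1.41) = 441 - 1.72·526.
So x* = -464/-1.43 = 325, and then y* = 526 - 1.41·325 = 67.2.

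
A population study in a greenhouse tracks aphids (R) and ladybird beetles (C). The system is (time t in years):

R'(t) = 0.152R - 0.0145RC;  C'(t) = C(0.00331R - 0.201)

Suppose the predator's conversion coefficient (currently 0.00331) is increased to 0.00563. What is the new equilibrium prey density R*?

At the interior fixed point, setting dC/dt = 0 with C > 0 fixes R* = (predator death rate)/(RC coefficient) — independent of the other coefficients.
With the change, R* = 0.201/0.00563 = 35.7; it falls from 60.7.

R* ≈ 35.7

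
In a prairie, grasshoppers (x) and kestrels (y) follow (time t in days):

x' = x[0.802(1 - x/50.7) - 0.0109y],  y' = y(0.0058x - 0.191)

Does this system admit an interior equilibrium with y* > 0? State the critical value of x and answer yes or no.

Threshold x = 32.9; K > 32.9, so yes, the predator persists.

The predator equation gives dy/dt > 0 only when x > 0.191/0.0058 = 32.9.
Without the predator, x → K = 50.7. Since 50.7 > 32.9, the predator can invade and persist.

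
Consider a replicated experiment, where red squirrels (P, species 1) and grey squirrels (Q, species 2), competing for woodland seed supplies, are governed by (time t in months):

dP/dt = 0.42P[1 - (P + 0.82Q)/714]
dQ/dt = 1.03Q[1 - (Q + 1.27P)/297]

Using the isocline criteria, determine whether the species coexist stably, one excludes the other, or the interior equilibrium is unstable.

species 1 excludes species 2

Compare the nullcline intercepts: K1/α12 = 714/0.82 = 871 > K2 = 297; K2/α21 = 297/1.27 = 234 < K1 = 714.
Since the inequalities point opposite ways, species 1 can invade but species 2 cannot.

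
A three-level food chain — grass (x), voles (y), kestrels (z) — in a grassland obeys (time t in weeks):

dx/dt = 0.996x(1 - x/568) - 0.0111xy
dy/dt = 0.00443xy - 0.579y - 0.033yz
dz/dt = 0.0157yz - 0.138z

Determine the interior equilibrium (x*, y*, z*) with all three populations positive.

x* ≈ 512, y* ≈ 8.79, z* ≈ 51.2

From dz/dt = 0: 0.0157y* = 0.138, so y* = 8.79.
From dx/dt = 0: 0.996(1 - x*/568) = 0.0111·8.79, giving x* = 568·(1 - 0.098) = 512.
From dy/dt = 0: 0.00443·512 - 0.579 = 0.033z*, so z* = 1.69/0.033 = 51.2.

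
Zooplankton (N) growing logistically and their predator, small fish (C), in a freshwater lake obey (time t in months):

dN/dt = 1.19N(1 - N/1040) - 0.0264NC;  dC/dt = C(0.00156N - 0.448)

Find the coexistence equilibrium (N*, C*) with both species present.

From dC/dt = 0 with C > 0: 0.00156N* = 0.448, so N* = 287.
Substitute into dN/dt = 0: 1.19(1 - 287/1040) = 0.0264C*.
The bracket is 0.724, giving C* = 0.861/0.0264 = 32.6.

N* ≈ 287, C* ≈ 32.6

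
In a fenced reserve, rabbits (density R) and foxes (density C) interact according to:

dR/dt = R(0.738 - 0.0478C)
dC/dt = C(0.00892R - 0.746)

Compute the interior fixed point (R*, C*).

R* ≈ 83.6, C* ≈ 15.4

Set dC/dt = 0 with C > 0: 0.00892R - 0.746 = 0, so R* = 0.746/0.00892 = 83.6.
Set dR/dt = 0 with R > 0: 0.738 - 0.0478C = 0, so C* = 0.738/0.0478 = 15.4.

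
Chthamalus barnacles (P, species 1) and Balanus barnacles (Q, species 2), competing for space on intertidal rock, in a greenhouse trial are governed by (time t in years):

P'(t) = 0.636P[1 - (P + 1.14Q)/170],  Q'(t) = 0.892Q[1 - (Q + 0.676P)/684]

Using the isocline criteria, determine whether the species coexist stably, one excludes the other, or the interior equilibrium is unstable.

Compare the nullcline intercepts: K1/α12 = 170/1.14 = 149 < K2 = 684; K2/α21 = 684/0.676 = 1010 > K1 = 170.
Since the inequalities point opposite ways, species 2 can invade but species 1 cannot.

species 2 excludes species 1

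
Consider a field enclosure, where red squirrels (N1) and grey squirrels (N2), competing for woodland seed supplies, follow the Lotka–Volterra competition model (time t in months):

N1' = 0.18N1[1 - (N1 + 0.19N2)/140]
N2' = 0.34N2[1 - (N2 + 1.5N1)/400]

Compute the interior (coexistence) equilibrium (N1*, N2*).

Setting both brackets to zero gives the nullclines N1 + 0.19N2 = 140 and 1.5N1 + N2 = 400.
Substituting N2 = 400 - 1.5N1 into the first: N1(1 - 0.19·1.5) = 140 - 0.19·400.
So N1* = 64/0.715 = 89.5, and then N2* = 400 - 1.5·89.5 = 266.

N1* ≈ 89.5, N2* ≈ 266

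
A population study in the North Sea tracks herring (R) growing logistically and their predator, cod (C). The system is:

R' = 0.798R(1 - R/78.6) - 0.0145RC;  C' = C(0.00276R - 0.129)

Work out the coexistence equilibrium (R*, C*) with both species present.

R* ≈ 46.7, C* ≈ 22.3

From dC/dt = 0 with C > 0: 0.00276R* = 0.129, so R* = 46.7.
Substitute into dR/dt = 0: 0.798(1 - 46.7/78.6) = 0.0145C*.
The bracket is 0.405, giving C* = 0.323/0.0145 = 22.3.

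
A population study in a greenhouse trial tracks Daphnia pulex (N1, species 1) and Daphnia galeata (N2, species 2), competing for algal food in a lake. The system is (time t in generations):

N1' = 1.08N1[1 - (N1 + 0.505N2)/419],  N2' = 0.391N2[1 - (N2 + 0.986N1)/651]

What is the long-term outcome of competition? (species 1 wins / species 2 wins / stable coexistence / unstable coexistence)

stable coexistence

Compare the nullcline intercepts: K1/α12 = 419/0.505 = 830 > K2 = 651; K2/α21 = 651/0.986 = 660 > K1 = 419.
Since both inequalities hold, each species can invade when rare, so the interior equilibrium is stable.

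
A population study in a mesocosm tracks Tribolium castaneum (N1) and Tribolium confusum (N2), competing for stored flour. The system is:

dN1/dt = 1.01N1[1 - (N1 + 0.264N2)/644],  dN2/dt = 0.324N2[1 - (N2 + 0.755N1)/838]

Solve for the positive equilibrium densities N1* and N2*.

N1* ≈ 528, N2* ≈ 439

Setting both brackets to zero gives the nullclines N1 + 0.264N2 = 644 and 0.755N1 + N2 = 838.
Substituting N2 = 838 - 0.755N1 into the first: N1(1 - 0.264·0.755) = 644 - 0.264·838.
So N1* = 423/0.801 = 528, and then N2* = 838 - 0.755·528 = 439.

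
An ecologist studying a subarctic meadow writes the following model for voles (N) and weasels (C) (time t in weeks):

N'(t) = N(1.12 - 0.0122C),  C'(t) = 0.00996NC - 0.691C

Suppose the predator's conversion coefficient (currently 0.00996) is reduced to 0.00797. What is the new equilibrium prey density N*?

At the interior fixed point, setting dC/dt = 0 with C > 0 fixes N* = (predator death rate)/(NC coefficient) — independent of the other coefficients.
With the change, N* = 0.691/0.00797 = 86.7; it rises from 69.4.

N* ≈ 86.7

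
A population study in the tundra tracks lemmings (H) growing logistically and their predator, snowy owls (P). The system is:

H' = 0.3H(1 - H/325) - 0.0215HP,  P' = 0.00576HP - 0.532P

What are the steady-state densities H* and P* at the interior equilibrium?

From dP/dt = 0 with P > 0: 0.00576H* = 0.532, so H* = 92.4.
Substitute into dH/dt = 0: 0.3(1 - 92.4/325) = 0.0215P*.
The bracket is 0.716, giving P* = 0.215/0.0215 = 9.99.

H* ≈ 92.4, P* ≈ 9.99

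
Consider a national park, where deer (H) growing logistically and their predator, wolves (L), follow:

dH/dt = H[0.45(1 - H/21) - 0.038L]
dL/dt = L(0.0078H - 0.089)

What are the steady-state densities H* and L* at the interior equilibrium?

From dL/dt = 0 with L > 0: 0.0078H* = 0.089, so H* = 11.4.
Substitute into dH/dt = 0: 0.45(1 - 11.4/21) = 0.038L*.
The bracket is 0.457, giving L* = 0.205/0.038 = 5.41.

H* ≈ 11.4, L* ≈ 5.41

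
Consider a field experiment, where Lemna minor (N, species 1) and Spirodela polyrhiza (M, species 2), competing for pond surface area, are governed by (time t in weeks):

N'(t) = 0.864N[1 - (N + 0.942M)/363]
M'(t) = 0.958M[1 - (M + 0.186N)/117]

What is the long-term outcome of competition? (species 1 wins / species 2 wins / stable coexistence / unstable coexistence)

Compare the nullcline intercepts: K1/α12 = 363/0.942 = 385 > K2 = 117; K2/α21 = 117/0.186 = 629 > K1 = 363.
Since both inequalities hold, each species can invade when rare, so the interior equilibrium is stable.

stable coexistence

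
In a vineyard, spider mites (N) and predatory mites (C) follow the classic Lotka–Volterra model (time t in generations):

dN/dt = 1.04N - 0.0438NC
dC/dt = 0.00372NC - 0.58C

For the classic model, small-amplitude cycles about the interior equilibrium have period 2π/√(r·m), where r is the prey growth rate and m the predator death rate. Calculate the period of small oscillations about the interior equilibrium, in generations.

Here r = 1.04 and m = 0.58, so r·m = 0.603.
ω = √0.603 = 0.777 per generation, hence T = 2π/ω ≈ 8.09 generations.

T ≈ 8.09 generations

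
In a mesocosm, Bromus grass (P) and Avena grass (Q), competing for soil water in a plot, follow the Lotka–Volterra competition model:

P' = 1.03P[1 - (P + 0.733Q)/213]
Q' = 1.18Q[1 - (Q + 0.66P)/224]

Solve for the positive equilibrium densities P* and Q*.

Setting both brackets to zero gives the nullclines P + 0.733Q = 213 and 0.66P + Q = 224.
Substituting Q = 224 - 0.66P into the first: P(1 - 0.733·0.66) = 213 - 0.733·224.
So P* = 48.8/0.516 = 94.5, and then Q* = 224 - 0.66·94.5 = 162.

P* ≈ 94.5, Q* ≈ 162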